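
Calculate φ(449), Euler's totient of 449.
448

449 = 449
φ(n) = n × ∏(1 - 1/p) for each prime p dividing n
φ(449) = 449 × (1 - 1/449) = 448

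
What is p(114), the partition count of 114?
952050665

p(n) counts ways to write n as a sum of positive integers (order ignored).
Euler's pentagonal recurrence: p(k) = p(k-1) + p(k-2) - p(k-5) - p(k-7) + p(k-12) + p(k-15) - ... (offsets j(3j∓1)/2, signs ++--, p(0)=1, p(<0)=0).
DP table for k = 0..113: p(0)=1, p(1)=1, p(2)=2, p(3)=3, p(4)=5, p(5)=7, p(6)=11, p(7)=15, p(8)=22, p(9)=30, p(10)=42, p(11)=56, p(12)=77, p(13)=101, p(14)=135, p(15)=176, p(16)=231, p(17)=297, p(18)=385, p(19)=490, p(20)=627, p(21)=792, p(22)=1002, p(23)=1255, p(24)=1575, p(25)=1958, p(26)=2436, p(27)=3010, p(28)=3718, p(29)=4565, p(30)=5604, p(31)=6842, p(32)=8349, p(33)=10143, p(34)=12310, p(35)=14883, p(36)=17977, p(37)=21637, p(38)=26015, p(39)=31185, p(40)=37338, p(41)=44583, p(42)=53174, p(43)=63261, p(44)=75175, p(45)=89134, p(46)=105558, p(47)=124754, p(48)=147273, p(49)=173525, p(50)=204226, p(51)=239943, p(52)=281589, p(53)=329931, p(54)=386155, p(55)=451276, p(56)=526823, p(57)=614154, p(58)=715220, p(59)=831820, p(60)=966467, p(61)=1121505, p(62)=1300156, p(63)=1505499, p(64)=1741630, p(65)=2012558, p(66)=2323520, p(67)=2679689, p(68)=3087735, p(69)=3554345, p(70)=4087968, p(71)=4697205, p(72)=5392783, p(73)=6185689, p(74)=7089500, p(75)=8118264, p(76)=9289091, p(77)=10619863, p(78)=12132164, p(79)=13848650, p(80)=15796476, p(81)=18004327, p(82)=20506255, p(83)=23338469, p(84)=26543660, p(85)=30167357, p(86)=34262962, p(87)=38887673, p(88)=44108109, p(89)=49995925, p(90)=56634173, p(91)=64112359, p(92)=72533807, p(93)=82010177, p(94)=92669720, p(95)=104651419, p(96)=118114304, p(97)=133230930, p(98)=150198136, p(99)=169229875, p(100)=190569292, p(101)=214481126, p(102)=241265379, p(103)=271248950, p(104)=304801365, p(105)=342325709, p(106)=384276336, p(107)=431149389, p(108)=483502844, p(109)=541946240, p(110)=607163746, p(111)=679903203, p(112)=761002156, p(113)=851376628.
Final step: p(114) = p(113) + p(112) - p(109) - p(107) + p(102) + p(99) - p(92) - p(88) + p(79) + p(74) - p(63) - p(57) + p(44) + p(37) - p(22) - p(14)
= 851376628 + 761002156 - 541946240 - 431149389 + 241265379 + 169229875 - 72533807 - 44108109 + 13848650 + 7089500 - 1505499 - 614154 + 75175 + 21637 - 1002 - 135
= 952050665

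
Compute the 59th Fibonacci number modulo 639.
89

Matrix identity: Q^n = [[F_(n+1), F_n], [F_n, F_(n-1)]] with Q = [[1,1],[1,0]].
n = 59 = 111011₂. Square-and-multiply, entries mod 639:
Q^1 = [[1,1],[1,0]]
Q^3 = (Q^1)²·Q = [[3,2],[2,1]]
Q^7 = (Q^3)²·Q = [[21,13],[13,8]]
Q^14 = (Q^7)² = [[610,377],[377,233]]
Q^29 = (Q^14)²·Q = [[62,473],[473,228]]
Q^59 = (Q^29)²·Q = [[513,89],[89,424]]
F_59 mod 639 = Q^59[0][1] = 89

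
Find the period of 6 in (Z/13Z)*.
12

13 is prime, so ord(6) divides φ(13) = 12.
Divisors of 12: 1, 2, 3, 4, 6, 12.
Repeated squaring: 6^1 ≡ 6, 6^2 ≡ 10, 6^4 ≡ 9, 6^8 ≡ 3 (mod 13).
Test 6^d mod 13 for each divisor d in increasing order:
6^1 ≡ 6
6^2 ≡ 10
6^3 = 6^2·6^1 ≡ 8
6^4 ≡ 9
6^6 = 6^4·6^2 ≡ 12
6^12 = 6^8·6^4 ≡ 1  ← first divisor giving 1
The order is 12.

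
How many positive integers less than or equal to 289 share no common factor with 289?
272

289 = 17^2
φ(n) = n × ∏(1 - 1/p) for each prime p dividing n
φ(289) = 289 × (1 - 1/17) = 272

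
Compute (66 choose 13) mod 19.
0

Using Lucas' theorem:
Write n=66 and k=13 in base 19:
n in base 19: [3, 9]
k in base 19: [0, 13]
C(66,13) mod 19 = ∏ C(n_i, k_i) mod 19
Digit binomials (mod 19): C(3,0) = 1; C(9,13) = 0 (k_i > n_i)
Product: 1 × 0 = 0 ≡ 0 (mod 19)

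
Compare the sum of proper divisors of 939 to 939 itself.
deficient

Proper divisors of 939: sum = 1 + 3 + 313 = 317
Since 317 < 939, 939 is deficient.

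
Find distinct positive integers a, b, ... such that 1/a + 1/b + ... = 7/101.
1/15 + 1/379 + 1/574185

Greedy algorithm:
7/101: ceiling(101/7) = 15, use 1/15
4/1515: ceiling(1515/4) = 379, use 1/379
1/574185: ceiling(574185/1) = 574185, use 1/574185
Result: 7/101 = 1/15 + 1/379 + 1/574185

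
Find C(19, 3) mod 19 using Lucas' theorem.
0

Using Lucas' theorem:
Write n=19 and k=3 in base 19:
n in base 19: [1, 0]
k in base 19: [0, 3]
C(19,3) mod 19 = ∏ C(n_i, k_i) mod 19
Digit binomials (mod 19): C(1,0) = 1; C(0,3) = 0 (k_i > n_i)
Product: 1 × 0 = 0 ≡ 0 (mod 19)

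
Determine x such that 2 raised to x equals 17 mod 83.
56

Baby-step giant-step with step n = ⌈√83⌉ = 10.
Baby steps 2^j mod 83 (j:value) for j=0..9: 0:1, 1:2, 2:4, 3:8, 4:16, 5:32, 6:64, 7:45, 8:7, 9:14.
Giant-step multiplier: 2^(-10) ≡ 2^(82-10) = 2^72 ≡ 3 (mod 83).
Giant steps γ_i = 17·3^i mod 83: γ_0=17, γ_1=51, γ_2=70, γ_3=44, γ_4=49, γ_5=64 (in table at j=6).
x = i·n + j = 5·10 + 6 = 56.
Check: 2^56 ≡ 17 (mod 83).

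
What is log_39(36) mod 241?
216

Baby-step giant-step with step n = ⌈√241⌉ = 16.
Baby steps 39^j mod 241 (j:value) for j=0..15: 0:1, 1:39, 2:75, 3:33, 4:82, 5:65, 6:125, 7:55, 8:217, 9:28, 10:128, 11:172, 12:201, 13:127, 14:133, 15:126.
Giant-step multiplier: 39^(-16) ≡ 39^(240-16) = 39^224 ≡ 100 (mod 241).
Giant steps γ_i = 36·100^i mod 241: γ_0=36, γ_1=226, γ_2=187, γ_3=143, γ_4=81, γ_5=147, γ_6=240, γ_7=141, γ_8=122, γ_9=150, γ_10=58, γ_11=16, γ_12=154, γ_13=217 (in table at j=8).
x = i·n + j = 13·16 + 8 = 216.
Check: 39^216 ≡ 36 (mod 241).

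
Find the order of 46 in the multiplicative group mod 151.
30

151 is prime, so ord(46) divides φ(151) = 150.
Divisors of 150: 1, 2, 3, 5, 6, 10, 15, 25, 30, 50, 75, 150.
Repeated squaring: 46^1 ≡ 46, 46^2 ≡ 2, 46^4 ≡ 4, 46^8 ≡ 16, 46^16 ≡ 105, 46^32 ≡ 2, 46^64 ≡ 4, 46^128 ≡ 16 (mod 151).
Test 46^d mod 151 for each divisor d in increasing order:
46^1 ≡ 46
46^2 ≡ 2
46^3 = 46^2·46^1 ≡ 92
46^5 = 46^4·46^1 ≡ 33
46^6 = 46^4·46^2 ≡ 8
46^10 = 46^8·46^2 ≡ 32
46^15 = 46^8·46^4·46^2·46^1 ≡ 150
46^25 = 46^16·46^8·46^1 ≡ 119
46^30 = 46^16·46^8·46^4·46^2 ≡ 1  ← first divisor giving 1
The order is 30.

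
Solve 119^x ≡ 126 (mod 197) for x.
73

Baby-step giant-step with step n = ⌈√197⌉ = 15.
Baby steps 119^j mod 197 (j:value) for j=0..14: 0:1, 1:119, 2:174, 3:21, 4:135, 5:108, 6:47, 7:77, 8:101, 9:2, 10:41, 11:151, 12:42, 13:73, 14:19.
Giant-step multiplier: 119^(-15) ≡ 119^(196-15) = 119^181 ≡ 153 (mod 197).
Giant steps γ_i = 126·153^i mod 197: γ_0=126, γ_1=169, γ_2=50, γ_3=164, γ_4=73 (in table at j=13).
x = i·n + j = 4·15 + 13 = 73.
Check: 119^73 ≡ 126 (mod 197).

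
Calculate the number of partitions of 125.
3163127352

p(n) counts ways to write n as a sum of positive integers (order ignored).
Euler's pentagonal recurrence: p(k) = p(k-1) + p(k-2) - p(k-5) - p(k-7) + p(k-12) + p(k-15) - ... (offsets j(3j∓1)/2, signs ++--, p(0)=1, p(<0)=0).
DP table for k = 0..124: p(0)=1, p(1)=1, p(2)=2, p(3)=3, p(4)=5, p(5)=7, p(6)=11, p(7)=15, p(8)=22, p(9)=30, p(10)=42, p(11)=56, p(12)=77, p(13)=101, p(14)=135, p(15)=176, p(16)=231, p(17)=297, p(18)=385, p(19)=490, p(20)=627, p(21)=792, p(22)=1002, p(23)=1255, p(24)=1575, p(25)=1958, p(26)=2436, p(27)=3010, p(28)=3718, p(29)=4565, p(30)=5604, p(31)=6842, p(32)=8349, p(33)=10143, p(34)=12310, p(35)=14883, p(36)=17977, p(37)=21637, p(38)=26015, p(39)=31185, p(40)=37338, p(41)=44583, p(42)=53174, p(43)=63261, p(44)=75175, p(45)=89134, p(46)=105558, p(47)=124754, p(48)=147273, p(49)=173525, p(50)=204226, p(51)=239943, p(52)=281589, p(53)=329931, p(54)=386155, p(55)=451276, p(56)=526823, p(57)=614154, p(58)=715220, p(59)=831820, p(60)=966467, p(61)=1121505, p(62)=1300156, p(63)=1505499, p(64)=1741630, p(65)=2012558, p(66)=2323520, p(67)=2679689, p(68)=3087735, p(69)=3554345, p(70)=4087968, p(71)=4697205, p(72)=5392783, p(73)=6185689, p(74)=7089500, p(75)=8118264, p(76)=9289091, p(77)=10619863, p(78)=12132164, p(79)=13848650, p(80)=15796476, p(81)=18004327, p(82)=20506255, p(83)=23338469, p(84)=26543660, p(85)=30167357, p(86)=34262962, p(87)=38887673, p(88)=44108109, p(89)=49995925, p(90)=56634173, p(91)=64112359, p(92)=72533807, p(93)=82010177, p(94)=92669720, p(95)=104651419, p(96)=118114304, p(97)=133230930, p(98)=150198136, p(99)=169229875, p(100)=190569292, p(101)=214481126, p(102)=241265379, p(103)=271248950, p(104)=304801365, p(105)=342325709, p(106)=384276336, p(107)=431149389, p(108)=483502844, p(109)=541946240, p(110)=607163746, p(111)=679903203, p(112)=761002156, p(113)=851376628, p(114)=952050665, p(115)=1064144451, p(116)=1188908248, p(117)=1327710076, p(118)=1482074143, p(119)=1653668665, p(120)=1844349560, p(121)=2056148051, p(122)=2291320912, p(123)=2552338241, p(124)=2841940500.
Final step: p(125) = p(124) + p(123) - p(120) - p(118) + p(113) + p(110) - p(103) - p(99) + p(90) + p(85) - p(74) - p(68) + p(55) + p(48) - p(33) - p(25) + p(8)
= 2841940500 + 2552338241 - 1844349560 - 1482074143 + 851376628 + 607163746 - 271248950 - 169229875 + 56634173 + 30167357 - 7089500 - 3087735 + 451276 + 147273 - 10143 - 1958 + 22
= 3163127352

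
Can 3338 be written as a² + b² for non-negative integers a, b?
23² + 53² (a=23, b=53)

Factorization: 3338 = 2 × 1669
By Fermat: n is sum of two squares iff every prime p ≡ 3 (mod 4) appears to even power.
All primes ≡ 3 (mod 4) appear to even power.
Search a = 0, 1, 2, … for 3338 - a² a perfect square: first hit at a = 23: 3338 - 529 = 2809 = 53².
3338 = 23² + 53² = 529 + 2809 ✓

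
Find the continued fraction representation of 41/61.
[0; 1, 2, 20]

Euclidean algorithm steps:
41 = 0 × 61 + 41
61 = 1 × 41 + 20
41 = 2 × 20 + 1
20 = 20 × 1 + 0
Continued fraction: [0; 1, 2, 20]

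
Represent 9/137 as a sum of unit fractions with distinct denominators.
1/16 + 1/314 + 1/114715 + 1/39478478960

Greedy algorithm:
9/137: ceiling(137/9) = 16, use 1/16
7/2192: ceiling(2192/7) = 314, use 1/314
3/344144: ceiling(344144/3) = 114715, use 1/114715
1/39478478960: ceiling(39478478960/1) = 39478478960, use 1/39478478960
Result: 9/137 = 1/16 + 1/314 + 1/114715 + 1/39478478960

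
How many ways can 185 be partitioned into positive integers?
1071823774337

p(n) counts ways to write n as a sum of positive integers (order ignored).
Euler's pentagonal recurrence: p(k) = p(k-1) + p(k-2) - p(k-5) - p(k-7) + p(k-12) + p(k-15) - ... (offsets j(3j∓1)/2, signs ++--, p(0)=1, p(<0)=0).
DP table for k = 0..184: p(0)=1, p(1)=1, p(2)=2, p(3)=3, p(4)=5, p(5)=7, p(6)=11, p(7)=15, p(8)=22, p(9)=30, p(10)=42, p(11)=56, p(12)=77, p(13)=101, p(14)=135, p(15)=176, p(16)=231, p(17)=297, p(18)=385, p(19)=490, p(20)=627, p(21)=792, p(22)=1002, p(23)=1255, p(24)=1575, p(25)=1958, p(26)=2436, p(27)=3010, p(28)=3718, p(29)=4565, p(30)=5604, p(31)=6842, p(32)=8349, p(33)=10143, p(34)=12310, p(35)=14883, p(36)=17977, p(37)=21637, p(38)=26015, p(39)=31185, p(40)=37338, p(41)=44583, p(42)=53174, p(43)=63261, p(44)=75175, p(45)=89134, p(46)=105558, p(47)=124754, p(48)=147273, p(49)=173525, p(50)=204226, p(51)=239943, p(52)=281589, p(53)=329931, p(54)=386155, p(55)=451276, p(56)=526823, p(57)=614154, p(58)=715220, p(59)=831820, p(60)=966467, p(61)=1121505, p(62)=1300156, p(63)=1505499, p(64)=1741630, p(65)=2012558, p(66)=2323520, p(67)=2679689, p(68)=3087735, p(69)=3554345, p(70)=4087968, p(71)=4697205, p(72)=5392783, p(73)=6185689, p(74)=7089500, p(75)=8118264, p(76)=9289091, p(77)=10619863, p(78)=12132164, p(79)=13848650, p(80)=15796476, p(81)=18004327, p(82)=20506255, p(83)=23338469, p(84)=26543660, p(85)=30167357, p(86)=34262962, p(87)=38887673, p(88)=44108109, p(89)=49995925, p(90)=56634173, p(91)=64112359, p(92)=72533807, p(93)=82010177, p(94)=92669720, p(95)=104651419, p(96)=118114304, p(97)=133230930, p(98)=150198136, p(99)=169229875, p(100)=190569292, p(101)=214481126, p(102)=241265379, p(103)=271248950, p(104)=304801365, p(105)=342325709, p(106)=384276336, p(107)=431149389, p(108)=483502844, p(109)=541946240, p(110)=607163746, p(111)=679903203, p(112)=761002156, p(113)=851376628, p(114)=952050665, p(115)=1064144451, p(116)=1188908248, p(117)=1327710076, p(118)=1482074143, p(119)=1653668665, p(120)=1844349560, p(121)=2056148051, p(122)=2291320912, p(123)=2552338241, p(124)=2841940500, p(125)=3163127352, p(126)=3519222692, p(127)=3913864295, p(128)=4351078600, p(129)=4835271870, p(130)=5371315400, p(131)=5964539504, p(132)=6620830889, p(133)=7346629512, p(134)=8149040695, p(135)=9035836076, p(136)=10015581680, p(137)=11097645016, p(138)=12292341831, p(139)=13610949895, p(140)=15065878135, p(141)=16670689208, p(142)=18440293320, p(143)=20390982757, p(144)=22540654445, p(145)=24908858009, p(146)=27517052599, p(147)=30388671978, p(148)=33549419497, p(149)=37027355200, p(150)=40853235313, p(151)=45060624582, p(152)=49686288421, p(153)=54770336324, p(154)=60356673280, p(155)=66493182097, p(156)=73232243759, p(157)=80630964769, p(158)=88751778802, p(159)=97662728555, p(160)=107438159466, p(161)=118159068427, p(162)=129913904637, p(163)=142798995930, p(164)=156919475295, p(165)=172389800255, p(166)=189334822579, p(167)=207890420102, p(168)=228204732751, p(169)=250438925115, p(170)=274768617130, p(171)=301384802048, p(172)=330495499613, p(173)=362326859895, p(174)=397125074750, p(175)=435157697830, p(176)=476715857290, p(177)=522115831195, p(178)=571701605655, p(179)=625846753120, p(180)=684957390936, p(181)=749474411781, p(182)=819876908323, p(183)=896684817527, p(184)=980462880430.
Final step: p(185) = p(184) + p(183) - p(180) - p(178) + p(173) + p(170) - p(163) - p(159) + p(150) + p(145) - p(134) - p(128) + p(115) + p(108) - p(93) - p(85) + p(68) + p(59) - p(40) - p(30) + p(9)
= 980462880430 + 896684817527 - 684957390936 - 571701605655 + 362326859895 + 274768617130 - 142798995930 - 97662728555 + 40853235313 + 24908858009 - 8149040695 - 4351078600 + 1064144451 + 483502844 - 82010177 - 30167357 + 3087735 + 831820 - 37338 - 5604 + 30
= 1071823774337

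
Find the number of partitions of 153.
54770336324

p(n) counts ways to write n as a sum of positive integers (order ignored).
Euler's pentagonal recurrence: p(k) = p(k-1) + p(k-2) - p(k-5) - p(k-7) + p(k-12) + p(k-15) - ... (offsets j(3j∓1)/2, signs ++--, p(0)=1, p(<0)=0).
DP table for k = 0..152: p(0)=1, p(1)=1, p(2)=2, p(3)=3, p(4)=5, p(5)=7, p(6)=11, p(7)=15, p(8)=22, p(9)=30, p(10)=42, p(11)=56, p(12)=77, p(13)=101, p(14)=135, p(15)=176, p(16)=231, p(17)=297, p(18)=385, p(19)=490, p(20)=627, p(21)=792, p(22)=1002, p(23)=1255, p(24)=1575, p(25)=1958, p(26)=2436, p(27)=3010, p(28)=3718, p(29)=4565, p(30)=5604, p(31)=6842, p(32)=8349, p(33)=10143, p(34)=12310, p(35)=14883, p(36)=17977, p(37)=21637, p(38)=26015, p(39)=31185, p(40)=37338, p(41)=44583, p(42)=53174, p(43)=63261, p(44)=75175, p(45)=89134, p(46)=105558, p(47)=124754, p(48)=147273, p(49)=173525, p(50)=204226, p(51)=239943, p(52)=281589, p(53)=329931, p(54)=386155, p(55)=451276, p(56)=526823, p(57)=614154, p(58)=715220, p(59)=831820, p(60)=966467, p(61)=1121505, p(62)=1300156, p(63)=1505499, p(64)=1741630, p(65)=2012558, p(66)=2323520, p(67)=2679689, p(68)=3087735, p(69)=3554345, p(70)=4087968, p(71)=4697205, p(72)=5392783, p(73)=6185689, p(74)=7089500, p(75)=8118264, p(76)=9289091, p(77)=10619863, p(78)=12132164, p(79)=13848650, p(80)=15796476, p(81)=18004327, p(82)=20506255, p(83)=23338469, p(84)=26543660, p(85)=30167357, p(86)=34262962, p(87)=38887673, p(88)=44108109, p(89)=49995925, p(90)=56634173, p(91)=64112359, p(92)=72533807, p(93)=82010177, p(94)=92669720, p(95)=104651419, p(96)=118114304, p(97)=133230930, p(98)=150198136, p(99)=169229875, p(100)=190569292, p(101)=214481126, p(102)=241265379, p(103)=271248950, p(104)=304801365, p(105)=342325709, p(106)=384276336, p(107)=431149389, p(108)=483502844, p(109)=541946240, p(110)=607163746, p(111)=679903203, p(112)=761002156, p(113)=851376628, p(114)=952050665, p(115)=1064144451, p(116)=1188908248, p(117)=1327710076, p(118)=1482074143, p(119)=1653668665, p(120)=1844349560, p(121)=2056148051, p(122)=2291320912, p(123)=2552338241, p(124)=2841940500, p(125)=3163127352, p(126)=3519222692, p(127)=3913864295, p(128)=4351078600, p(129)=4835271870, p(130)=5371315400, p(131)=5964539504, p(132)=6620830889, p(133)=7346629512, p(134)=8149040695, p(135)=9035836076, p(136)=10015581680, p(137)=11097645016, p(138)=12292341831, p(139)=13610949895, p(140)=15065878135, p(141)=16670689208, p(142)=18440293320, p(143)=20390982757, p(144)=22540654445, p(145)=24908858009, p(146)=27517052599, p(147)=30388671978, p(148)=33549419497, p(149)=37027355200, p(150)=40853235313, p(151)=45060624582, p(152)=49686288421.
Final step: p(153) = p(152) + p(151) - p(148) - p(146) + p(141) + p(138) - p(131) - p(127) + p(118) + p(113) - p(102) - p(96) + p(83) + p(76) - p(61) - p(53) + p(36) + p(27) - p(8)
= 49686288421 + 45060624582 - 33549419497 - 27517052599 + 16670689208 + 12292341831 - 5964539504 - 3913864295 + 1482074143 + 851376628 - 241265379 - 118114304 + 23338469 + 9289091 - 1121505 - 329931 + 17977 + 3010 - 22
= 54770336324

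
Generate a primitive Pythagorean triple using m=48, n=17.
(2015, 1632, 2593)

Euclid's formula: a = m² - n², b = 2mn, c = m² + n²
m = 48, n = 17
a = 48² - 17² = 2304 - 289 = 2015
b = 2 × 48 × 17 = 1632
c = 48² + 17² = 2304 + 289 = 2593
Verification: 2015² + 1632² = 4060225 + 2663424 = 6723649 = 2593² ✓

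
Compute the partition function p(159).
97662728555

p(n) counts ways to write n as a sum of positive integers (order ignored).
Euler's pentagonal recurrence: p(k) = p(k-1) + p(k-2) - p(k-5) - p(k-7) + p(k-12) + p(k-15) - ... (offsets j(3j∓1)/2, signs ++--, p(0)=1, p(<0)=0).
DP table for k = 0..158: p(0)=1, p(1)=1, p(2)=2, p(3)=3, p(4)=5, p(5)=7, p(6)=11, p(7)=15, p(8)=22, p(9)=30, p(10)=42, p(11)=56, p(12)=77, p(13)=101, p(14)=135, p(15)=176, p(16)=231, p(17)=297, p(18)=385, p(19)=490, p(20)=627, p(21)=792, p(22)=1002, p(23)=1255, p(24)=1575, p(25)=1958, p(26)=2436, p(27)=3010, p(28)=3718, p(29)=4565, p(30)=5604, p(31)=6842, p(32)=8349, p(33)=10143, p(34)=12310, p(35)=14883, p(36)=17977, p(37)=21637, p(38)=26015, p(39)=31185, p(40)=37338, p(41)=44583, p(42)=53174, p(43)=63261, p(44)=75175, p(45)=89134, p(46)=105558, p(47)=124754, p(48)=147273, p(49)=173525, p(50)=204226, p(51)=239943, p(52)=281589, p(53)=329931, p(54)=386155, p(55)=451276, p(56)=526823, p(57)=614154, p(58)=715220, p(59)=831820, p(60)=966467, p(61)=1121505, p(62)=1300156, p(63)=1505499, p(64)=1741630, p(65)=2012558, p(66)=2323520, p(67)=2679689, p(68)=3087735, p(69)=3554345, p(70)=4087968, p(71)=4697205, p(72)=5392783, p(73)=6185689, p(74)=7089500, p(75)=8118264, p(76)=9289091, p(77)=10619863, p(78)=12132164, p(79)=13848650, p(80)=15796476, p(81)=18004327, p(82)=20506255, p(83)=23338469, p(84)=26543660, p(85)=30167357, p(86)=34262962, p(87)=38887673, p(88)=44108109, p(89)=49995925, p(90)=56634173, p(91)=64112359, p(92)=72533807, p(93)=82010177, p(94)=92669720, p(95)=104651419, p(96)=118114304, p(97)=133230930, p(98)=150198136, p(99)=169229875, p(100)=190569292, p(101)=214481126, p(102)=241265379, p(103)=271248950, p(104)=304801365, p(105)=342325709, p(106)=384276336, p(107)=431149389, p(108)=483502844, p(109)=541946240, p(110)=607163746, p(111)=679903203, p(112)=761002156, p(113)=851376628, p(114)=952050665, p(115)=1064144451, p(116)=1188908248, p(117)=1327710076, p(118)=1482074143, p(119)=1653668665, p(120)=1844349560, p(121)=2056148051, p(122)=2291320912, p(123)=2552338241, p(124)=2841940500, p(125)=3163127352, p(126)=3519222692, p(127)=3913864295, p(128)=4351078600, p(129)=4835271870, p(130)=5371315400, p(131)=5964539504, p(132)=6620830889, p(133)=7346629512, p(134)=8149040695, p(135)=9035836076, p(136)=10015581680, p(137)=11097645016, p(138)=12292341831, p(139)=13610949895, p(140)=15065878135, p(141)=16670689208, p(142)=18440293320, p(143)=20390982757, p(144)=22540654445, p(145)=24908858009, p(146)=27517052599, p(147)=30388671978, p(148)=33549419497, p(149)=37027355200, p(150)=40853235313, p(151)=45060624582, p(152)=49686288421, p(153)=54770336324, p(154)=60356673280, p(155)=66493182097, p(156)=73232243759, p(157)=80630964769, p(158)=88751778802.
Final step: p(159) = p(158) + p(157) - p(154) - p(152) + p(147) + p(144) - p(137) - p(133) + p(124) + p(119) - p(108) - p(102) + p(89) + p(82) - p(67) - p(59) + p(42) + p(33) - p(14) - p(4)
= 88751778802 + 80630964769 - 60356673280 - 49686288421 + 30388671978 + 22540654445 - 11097645016 - 7346629512 + 2841940500 + 1653668665 - 483502844 - 241265379 + 49995925 + 20506255 - 2679689 - 831820 + 53174 + 10143 - 135 - 5
= 97662728555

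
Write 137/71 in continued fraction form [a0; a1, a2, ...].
[1; 1, 13, 5]

Euclidean algorithm steps:
137 = 1 × 71 + 66
71 = 1 × 66 + 5
66 = 13 × 5 + 1
5 = 5 × 1 + 0
Continued fraction: [1; 1, 13, 5]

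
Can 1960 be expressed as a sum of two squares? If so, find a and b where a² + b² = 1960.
14² + 42² (a=14, b=42)

Factorization: 1960 = 2^3 × 5 × 7^2
By Fermat: n is sum of two squares iff every prime p ≡ 3 (mod 4) appears to even power.
All primes ≡ 3 (mod 4) appear to even power.
Search a = 0, 1, 2, … for 1960 - a² a perfect square: first hit at a = 14: 1960 - 196 = 1764 = 42².
1960 = 14² + 42² = 196 + 1764 ✓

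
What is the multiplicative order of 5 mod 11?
5

11 is prime, so ord(5) divides φ(11) = 10.
Divisors of 10: 1, 2, 5, 10.
Repeated squaring: 5^1 ≡ 5, 5^2 ≡ 3, 5^4 ≡ 9, 5^8 ≡ 4 (mod 11).
Test 5^d mod 11 for each divisor d in increasing order:
5^1 ≡ 5
5^2 ≡ 3
5^5 = 5^4·5^1 ≡ 1  ← first divisor giving 1
The order is 5.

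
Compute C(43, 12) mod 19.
0

Using Lucas' theorem:
Write n=43 and k=12 in base 19:
n in base 19: [2, 5]
k in base 19: [0, 12]
C(43,12) mod 19 = ∏ C(n_i, k_i) mod 19
Digit binomials (mod 19): C(2,0) = 1; C(5,12) = 0 (k_i > n_i)
Product: 1 × 0 = 0 ≡ 0 (mod 19)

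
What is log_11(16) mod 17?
8

Baby-step giant-step with step n = ⌈√17⌉ = 5.
Baby steps 11^j mod 17 (j:value) for j=0..4: 0:1, 1:11, 2:2, 3:5, 4:4.
Giant-step multiplier: 11^(-5) ≡ 11^(16-5) = 11^11 ≡ 12 (mod 17).
Giant steps γ_i = 16·12^i mod 17: γ_0=16, γ_1=5 (in table at j=3).
x = i·n + j = 1·5 + 3 = 8.
Check: 11^8 ≡ 16 (mod 17).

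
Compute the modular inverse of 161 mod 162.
161

gcd(161, 162) = 1, so the inverse exists.
Extended Euclidean algorithm on (162, 161):
162 = 1 × 161 + 1  ⟹  1 = (1)·162 + (-1)·161
So (-1)·161 ≡ 1 (mod 162), i.e. 161^(-1) ≡ -1 ≡ 161 (mod 162).
Check: 161 × 161 = 25921 ≡ 1 (mod 162)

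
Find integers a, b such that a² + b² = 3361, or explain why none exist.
15² + 56² (a=15, b=56)

Factorization: 3361 = 3361
By Fermat: n is sum of two squares iff every prime p ≡ 3 (mod 4) appears to even power.
All primes ≡ 3 (mod 4) appear to even power.
Search a = 0, 1, 2, … for 3361 - a² a perfect square: first hit at a = 15: 3361 - 225 = 3136 = 56².
3361 = 15² + 56² = 225 + 3136 ✓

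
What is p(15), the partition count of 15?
176

p(n) counts ways to write n as a sum of positive integers (order ignored).
Euler's pentagonal recurrence: p(k) = p(k-1) + p(k-2) - p(k-5) - p(k-7) + p(k-12) + p(k-15) - ... (offsets j(3j∓1)/2, signs ++--, p(0)=1, p(<0)=0).
DP table for k = 0..14: p(0)=1, p(1)=1, p(2)=2, p(3)=3, p(4)=5, p(5)=7, p(6)=11, p(7)=15, p(8)=22, p(9)=30, p(10)=42, p(11)=56, p(12)=77, p(13)=101, p(14)=135.
Final step: p(15) = p(14) + p(13) - p(10) - p(8) + p(3) + p(0)
= 135 + 101 - 42 - 22 + 3 + 1
= 176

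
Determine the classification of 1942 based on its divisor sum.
deficient

Proper divisors of 1942: sum = 1 + 2 + 971 = 974
Since 974 < 1942, 1942 is deficient.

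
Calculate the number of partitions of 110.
607163746

p(n) counts ways to write n as a sum of positive integers (order ignored).
Euler's pentagonal recurrence: p(k) = p(k-1) + p(k-2) - p(k-5) - p(k-7) + p(k-12) + p(k-15) - ... (offsets j(3j∓1)/2, signs ++--, p(0)=1, p(<0)=0).
DP table for k = 0..109: p(0)=1, p(1)=1, p(2)=2, p(3)=3, p(4)=5, p(5)=7, p(6)=11, p(7)=15, p(8)=22, p(9)=30, p(10)=42, p(11)=56, p(12)=77, p(13)=101, p(14)=135, p(15)=176, p(16)=231, p(17)=297, p(18)=385, p(19)=490, p(20)=627, p(21)=792, p(22)=1002, p(23)=1255, p(24)=1575, p(25)=1958, p(26)=2436, p(27)=3010, p(28)=3718, p(29)=4565, p(30)=5604, p(31)=6842, p(32)=8349, p(33)=10143, p(34)=12310, p(35)=14883, p(36)=17977, p(37)=21637, p(38)=26015, p(39)=31185, p(40)=37338, p(41)=44583, p(42)=53174, p(43)=63261, p(44)=75175, p(45)=89134, p(46)=105558, p(47)=124754, p(48)=147273, p(49)=173525, p(50)=204226, p(51)=239943, p(52)=281589, p(53)=329931, p(54)=386155, p(55)=451276, p(56)=526823, p(57)=614154, p(58)=715220, p(59)=831820, p(60)=966467, p(61)=1121505, p(62)=1300156, p(63)=1505499, p(64)=1741630, p(65)=2012558, p(66)=2323520, p(67)=2679689, p(68)=3087735, p(69)=3554345, p(70)=4087968, p(71)=4697205, p(72)=5392783, p(73)=6185689, p(74)=7089500, p(75)=8118264, p(76)=9289091, p(77)=10619863, p(78)=12132164, p(79)=13848650, p(80)=15796476, p(81)=18004327, p(82)=20506255, p(83)=23338469, p(84)=26543660, p(85)=30167357, p(86)=34262962, p(87)=38887673, p(88)=44108109, p(89)=49995925, p(90)=56634173, p(91)=64112359, p(92)=72533807, p(93)=82010177, p(94)=92669720, p(95)=104651419, p(96)=118114304, p(97)=133230930, p(98)=150198136, p(99)=169229875, p(100)=190569292, p(101)=214481126, p(102)=241265379, p(103)=271248950, p(104)=304801365, p(105)=342325709, p(106)=384276336, p(107)=431149389, p(108)=483502844, p(109)=541946240.
Final step: p(110) = p(109) + p(108) - p(105) - p(103) + p(98) + p(95) - p(88) - p(84) + p(75) + p(70) - p(59) - p(53) + p(40) + p(33) - p(18) - p(10)
= 541946240 + 483502844 - 342325709 - 271248950 + 150198136 + 104651419 - 44108109 - 26543660 + 8118264 + 4087968 - 831820 - 329931 + 37338 + 10143 - 385 - 42
= 607163746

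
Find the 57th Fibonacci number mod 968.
794

Matrix identity: Q^n = [[F_(n+1), F_n], [F_n, F_(n-1)]] with Q = [[1,1],[1,0]].
n = 57 = 111001₂. Square-and-multiply, entries mod 968:
Q^1 = [[1,1],[1,0]]
Q^3 = (Q^1)²·Q = [[3,2],[2,1]]
Q^7 = (Q^3)²·Q = [[21,13],[13,8]]
Q^14 = (Q^7)² = [[610,377],[377,233]]
Q^28 = (Q^14)² = [[221,307],[307,882]]
Q^57 = (Q^28)²·Q = [[615,794],[794,789]]
F_57 mod 968 = Q^57[0][1] = 794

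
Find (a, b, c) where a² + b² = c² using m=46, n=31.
(1155, 2852, 3077)

Euclid's formula: a = m² - n², b = 2mn, c = m² + n²
m = 46, n = 31
a = 46² - 31² = 2116 - 961 = 1155
b = 2 × 46 × 31 = 2852
c = 46² + 31² = 2116 + 961 = 3077
Verification: 1155² + 2852² = 1334025 + 8133904 = 9467929 = 3077² ✓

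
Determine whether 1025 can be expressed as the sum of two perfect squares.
1² + 32² (a=1, b=32)

Factorization: 1025 = 5^2 × 41
By Fermat: n is sum of two squares iff every prime p ≡ 3 (mod 4) appears to even power.
All primes ≡ 3 (mod 4) appear to even power.
Search a = 0, 1, 2, … for 1025 - a² a perfect square: first hit at a = 1: 1025 - 1 = 1024 = 32².
1025 = 1² + 32² = 1 + 1024 ✓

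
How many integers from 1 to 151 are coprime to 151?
150

151 = 151
φ(n) = n × ∏(1 - 1/p) for each prime p dividing n
φ(151) = 151 × (1 - 1/151) = 150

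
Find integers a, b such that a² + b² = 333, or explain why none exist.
3² + 18² (a=3, b=18)

Factorization: 333 = 3^2 × 37
By Fermat: n is sum of two squares iff every prime p ≡ 3 (mod 4) appears to even power.
All primes ≡ 3 (mod 4) appear to even power.
Search a = 0, 1, 2, … for 333 - a² a perfect square: first hit at a = 3: 333 - 9 = 324 = 18².
333 = 3² + 18² = 9 + 324 ✓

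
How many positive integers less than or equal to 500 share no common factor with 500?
200

500 = 2^2 × 5^3
φ(n) = n × ∏(1 - 1/p) for each prime p dividing n
φ(500) = 500 × (1 - 1/2) × (1 - 1/5) = 200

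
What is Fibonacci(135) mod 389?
143

Matrix identity: Q^n = [[F_(n+1), F_n], [F_n, F_(n-1)]] with Q = [[1,1],[1,0]].
n = 135 = 10000111₂. Square-and-multiply, entries mod 389:
Q^1 = [[1,1],[1,0]]
Q^2 = (Q^1)² = [[2,1],[1,1]]
Q^4 = (Q^2)² = [[5,3],[3,2]]
Q^8 = (Q^4)² = [[34,21],[21,13]]
Q^16 = (Q^8)² = [[41,209],[209,221]]
Q^33 = (Q^16)²·Q = [[147,238],[238,298]]
Q^67 = (Q^33)²·Q = [[166,64],[64,102]]
Q^135 = (Q^67)²·Q = [[179,143],[143,36]]
F_135 mod 389 = Q^135[0][1] = 143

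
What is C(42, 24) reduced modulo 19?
0

Using Lucas' theorem:
Write n=42 and k=24 in base 19:
n in base 19: [2, 4]
k in base 19: [1, 5]
C(42,24) mod 19 = ∏ C(n_i, k_i) mod 19
Digit binomials (mod 19): C(2,1) = 2; C(4,5) = 0 (k_i > n_i)
Product: 2 × 0 = 0 ≡ 0 (mod 19)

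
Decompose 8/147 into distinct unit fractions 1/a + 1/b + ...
1/19 + 1/559 + 1/780644 + 1/1218809328828

Greedy algorithm:
8/147: ceiling(147/8) = 19, use 1/19
5/2793: ceiling(2793/5) = 559, use 1/559
2/1561287: ceiling(1561287/2) = 780644, use 1/780644
1/1218809328828: ceiling(1218809328828/1) = 1218809328828, use 1/1218809328828
Result: 8/147 = 1/19 + 1/559 + 1/780644 + 1/1218809328828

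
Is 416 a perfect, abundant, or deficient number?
abundant

Proper divisors of 416: sum = 1 + 2 + 4 + 8 + 13 + 16 + 26 + 32 + 52 + 104 + 208 = 466
Since 466 > 416, 416 is abundant.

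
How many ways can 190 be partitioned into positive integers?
1667727404093

p(n) counts ways to write n as a sum of positive integers (order ignored).
Euler's pentagonal recurrence: p(k) = p(k-1) + p(k-2) - p(k-5) - p(k-7) + p(k-12) + p(k-15) - ... (offsets j(3j∓1)/2, signs ++--, p(0)=1, p(<0)=0).
DP table for k = 0..189: p(0)=1, p(1)=1, p(2)=2, p(3)=3, p(4)=5, p(5)=7, p(6)=11, p(7)=15, p(8)=22, p(9)=30, p(10)=42, p(11)=56, p(12)=77, p(13)=101, p(14)=135, p(15)=176, p(16)=231, p(17)=297, p(18)=385, p(19)=490, p(20)=627, p(21)=792, p(22)=1002, p(23)=1255, p(24)=1575, p(25)=1958, p(26)=2436, p(27)=3010, p(28)=3718, p(29)=4565, p(30)=5604, p(31)=6842, p(32)=8349, p(33)=10143, p(34)=12310, p(35)=14883, p(36)=17977, p(37)=21637, p(38)=26015, p(39)=31185, p(40)=37338, p(41)=44583, p(42)=53174, p(43)=63261, p(44)=75175, p(45)=89134, p(46)=105558, p(47)=124754, p(48)=147273, p(49)=173525, p(50)=204226, p(51)=239943, p(52)=281589, p(53)=329931, p(54)=386155, p(55)=451276, p(56)=526823, p(57)=614154, p(58)=715220, p(59)=831820, p(60)=966467, p(61)=1121505, p(62)=1300156, p(63)=1505499, p(64)=1741630, p(65)=2012558, p(66)=2323520, p(67)=2679689, p(68)=3087735, p(69)=3554345, p(70)=4087968, p(71)=4697205, p(72)=5392783, p(73)=6185689, p(74)=7089500, p(75)=8118264, p(76)=9289091, p(77)=10619863, p(78)=12132164, p(79)=13848650, p(80)=15796476, p(81)=18004327, p(82)=20506255, p(83)=23338469, p(84)=26543660, p(85)=30167357, p(86)=34262962, p(87)=38887673, p(88)=44108109, p(89)=49995925, p(90)=56634173, p(91)=64112359, p(92)=72533807, p(93)=82010177, p(94)=92669720, p(95)=104651419, p(96)=118114304, p(97)=133230930, p(98)=150198136, p(99)=169229875, p(100)=190569292, p(101)=214481126, p(102)=241265379, p(103)=271248950, p(104)=304801365, p(105)=342325709, p(106)=384276336, p(107)=431149389, p(108)=483502844, p(109)=541946240, p(110)=607163746, p(111)=679903203, p(112)=761002156, p(113)=851376628, p(114)=952050665, p(115)=1064144451, p(116)=1188908248, p(117)=1327710076, p(118)=1482074143, p(119)=1653668665, p(120)=1844349560, p(121)=2056148051, p(122)=2291320912, p(123)=2552338241, p(124)=2841940500, p(125)=3163127352, p(126)=3519222692, p(127)=3913864295, p(128)=4351078600, p(129)=4835271870, p(130)=5371315400, p(131)=5964539504, p(132)=6620830889, p(133)=7346629512, p(134)=8149040695, p(135)=9035836076, p(136)=10015581680, p(137)=11097645016, p(138)=12292341831, p(139)=13610949895, p(140)=15065878135, p(141)=16670689208, p(142)=18440293320, p(143)=20390982757, p(144)=22540654445, p(145)=24908858009, p(146)=27517052599, p(147)=30388671978, p(148)=33549419497, p(149)=37027355200, p(150)=40853235313, p(151)=45060624582, p(152)=49686288421, p(153)=54770336324, p(154)=60356673280, p(155)=66493182097, p(156)=73232243759, p(157)=80630964769, p(158)=88751778802, p(159)=97662728555, p(160)=107438159466, p(161)=118159068427, p(162)=129913904637, p(163)=142798995930, p(164)=156919475295, p(165)=172389800255, p(166)=189334822579, p(167)=207890420102, p(168)=228204732751, p(169)=250438925115, p(170)=274768617130, p(171)=301384802048, p(172)=330495499613, p(173)=362326859895, p(174)=397125074750, p(175)=435157697830, p(176)=476715857290, p(177)=522115831195, p(178)=571701605655, p(179)=625846753120, p(180)=684957390936, p(181)=749474411781, p(182)=819876908323, p(183)=896684817527, p(184)=980462880430, p(185)=1071823774337, p(186)=1171432692373, p(187)=1280011042268, p(188)=1398341745571, p(189)=1527273599625.
Final step: p(190) = p(189) + p(188) - p(185) - p(183) + p(178) + p(175) - p(168) - p(164) + p(155) + p(150) - p(139) - p(133) + p(120) + p(113) - p(98) - p(90) + p(73) + p(64) - p(45) - p(35) + p(14) + p(3)
= 1527273599625 + 1398341745571 - 1071823774337 - 896684817527 + 571701605655 + 435157697830 - 228204732751 - 156919475295 + 66493182097 + 40853235313 - 13610949895 - 7346629512 + 1844349560 + 851376628 - 150198136 - 56634173 + 6185689 + 1741630 - 89134 - 14883 + 135 + 3
= 1667727404093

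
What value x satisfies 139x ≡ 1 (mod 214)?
97

gcd(139, 214) = 1, so the inverse exists.
Extended Euclidean algorithm on (214, 139):
214 = 1 × 139 + 75  ⟹  75 = (1)·214 + (-1)·139
139 = 1 × 75 + 64  ⟹  64 = (-1)·214 + (2)·139
75 = 1 × 64 + 11  ⟹  11 = (2)·214 + (-3)·139
64 = 5 × 11 + 9  ⟹  9 = (-11)·214 + (17)·139
11 = 1 × 9 + 2  ⟹  2 = (13)·214 + (-20)·139
9 = 4 × 2 + 1  ⟹  1 = (-63)·214 + (97)·139
So (97)·139 ≡ 1 (mod 214), i.e. 139^(-1) ≡ 97 (mod 214).
Check: 139 × 97 = 13483 ≡ 1 (mod 214)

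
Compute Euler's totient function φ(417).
276

417 = 3 × 139
φ(n) = n × ∏(1 - 1/p) for each prime p dividing n
φ(417) = 417 × (1 - 1/3) × (1 - 1/139) = 276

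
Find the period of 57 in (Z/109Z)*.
108

109 is prime, so ord(57) divides φ(109) = 108.
Divisors of 108: 1, 2, 3, 4, 6, 9, 12, 18, 27, 36, 54, 108.
Repeated squaring: 57^1 ≡ 57, 57^2 ≡ 88, 57^4 ≡ 5, 57^8 ≡ 25, 57^16 ≡ 80, 57^32 ≡ 78, 57^64 ≡ 89 (mod 109).
Test 57^d mod 109 for each divisor d in increasing order:
57^1 ≡ 57
57^2 ≡ 88
57^3 = 57^2·57^1 ≡ 2
57^4 ≡ 5
57^6 = 57^4·57^2 ≡ 4
57^9 = 57^8·57^1 ≡ 8
57^12 = 57^8·57^4 ≡ 16
57^18 = 57^16·57^2 ≡ 64
57^27 = 57^16·57^8·57^2·57^1 ≡ 76
57^36 = 57^32·57^4 ≡ 63
57^54 = 57^32·57^16·57^4·57^2 ≡ 108
57^108 = 57^64·57^32·57^8·57^4 ≡ 1  ← first divisor giving 1
The order is 108.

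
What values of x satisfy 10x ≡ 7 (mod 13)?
x ≡ 2 (mod 13)

gcd(10, 13) = 1, which divides 7, so solutions exist.
Find 10^(-1) mod 13 by the extended Euclidean algorithm:
13 = 1 × 10 + 3  ⟹  3 = (1)·13 + (-1)·10
10 = 3 × 3 + 1  ⟹  1 = (-3)·13 + (4)·10
So (4)·10 ≡ 1 (mod 13), i.e. 10^(-1) ≡ 4 (mod 13).
x ≡ 4 × 7 = 28 ≡ 2 (mod 13).
Check: 10 × 2 = 20 ≡ 7 (mod 13).
Unique solution: x ≡ 2 (mod 13)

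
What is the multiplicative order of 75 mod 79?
78

79 is prime, so ord(75) divides φ(79) = 78.
Divisors of 78: 1, 2, 3, 6, 13, 26, 39, 78.
Repeated squaring: 75^1 ≡ 75, 75^2 ≡ 16, 75^4 ≡ 19, 75^8 ≡ 45, 75^16 ≡ 50, 75^32 ≡ 51, 75^64 ≡ 73 (mod 79).
Test 75^d mod 79 for each divisor d in increasing order:
75^1 ≡ 75
75^2 ≡ 16
75^3 = 75^2·75^1 ≡ 15
75^6 = 75^4·75^2 ≡ 67
75^13 = 75^8·75^4·75^1 ≡ 56
75^26 = 75^16·75^8·75^2 ≡ 55
75^39 = 75^32·75^4·75^2·75^1 ≡ 78
75^78 = 75^64·75^8·75^4·75^2 ≡ 1  ← first divisor giving 1
The order is 78.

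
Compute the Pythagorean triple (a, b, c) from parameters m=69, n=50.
(2261, 6900, 7261)

Euclid's formula: a = m² - n², b = 2mn, c = m² + n²
m = 69, n = 50
a = 69² - 50² = 4761 - 2500 = 2261
b = 2 × 69 × 50 = 6900
c = 69² + 50² = 4761 + 2500 = 7261
Verification: 2261² + 6900² = 5112121 + 47610000 = 52722121 = 7261² ✓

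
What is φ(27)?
18

27 = 3^3
φ(n) = n × ∏(1 - 1/p) for each prime p dividing n
φ(27) = 27 × (1 - 1/3) = 18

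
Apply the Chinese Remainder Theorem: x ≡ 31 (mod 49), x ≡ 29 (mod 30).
1109

Using Chinese Remainder Theorem:
M = 49 × 30 = 1470
M1 = 30, M2 = 49
y1 = 30^(-1) mod 49 = 18
y2 = 49^(-1) mod 30 = 19
x = (31×30×18 + 29×49×19) mod 1470 = 1109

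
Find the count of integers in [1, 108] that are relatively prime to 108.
36

108 = 2^2 × 3^3
φ(n) = n × ∏(1 - 1/p) for each prime p dividing n
φ(108) = 108 × (1 - 1/2) × (1 - 1/3) = 36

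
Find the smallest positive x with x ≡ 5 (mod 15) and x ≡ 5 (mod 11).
5

Using Chinese Remainder Theorem:
M = 15 × 11 = 165
M1 = 11, M2 = 15
y1 = 11^(-1) mod 15 = 11
y2 = 15^(-1) mod 11 = 3
x = (5×11×11 + 5×15×3) mod 165 = 5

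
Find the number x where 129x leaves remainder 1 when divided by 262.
65

gcd(129, 262) = 1, so the inverse exists.
Extended Euclidean algorithm on (262, 129):
262 = 2 × 129 + 4  ⟹  4 = (1)·262 + (-2)·129
129 = 32 × 4 + 1  ⟹  1 = (-32)·262 + (65)·129
So (65)·129 ≡ 1 (mod 262), i.e. 129^(-1) ≡ 65 (mod 262).
Check: 129 × 65 = 8385 ≡ 1 (mod 262)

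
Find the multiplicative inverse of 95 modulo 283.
143

gcd(95, 283) = 1, so the inverse exists.
Extended Euclidean algorithm on (283, 95):
283 = 2 × 95 + 93  ⟹  93 = (1)·283 + (-2)·95
95 = 1 × 93 + 2  ⟹  2 = (-1)·283 + (3)·95
93 = 46 × 2 + 1  ⟹  1 = (47)·283 + (-140)·95
So (-140)·95 ≡ 1 (mod 283), i.e. 95^(-1) ≡ -140 ≡ 143 (mod 283).
Check: 95 × 143 = 13585 ≡ 1 (mod 283)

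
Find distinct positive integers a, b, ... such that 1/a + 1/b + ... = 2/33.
1/17 + 1/561

Greedy algorithm:
2/33: ceiling(33/2) = 17, use 1/17
1/561: ceiling(561/1) = 561, use 1/561
Result: 2/33 = 1/17 + 1/561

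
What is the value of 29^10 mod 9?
7

Repeated squaring. Binary of 10 = 1010.
29^1 ≡ 2 (mod 9); 29^2 ≡ 4 (mod 9); 29^4 ≡ 7 (mod 9); 29^8 ≡ 4 (mod 9)
29^10 = 29^2 × 29^8 ≡ 7 (mod 9)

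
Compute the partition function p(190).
1667727404093

p(n) counts ways to write n as a sum of positive integers (order ignored).
Euler's pentagonal recurrence: p(k) = p(k-1) + p(k-2) - p(k-5) - p(k-7) + p(k-12) + p(k-15) - ... (offsets j(3j∓1)/2, signs ++--, p(0)=1, p(<0)=0).
DP table for k = 0..189: p(0)=1, p(1)=1, p(2)=2, p(3)=3, p(4)=5, p(5)=7, p(6)=11, p(7)=15, p(8)=22, p(9)=30, p(10)=42, p(11)=56, p(12)=77, p(13)=101, p(14)=135, p(15)=176, p(16)=231, p(17)=297, p(18)=385, p(19)=490, p(20)=627, p(21)=792, p(22)=1002, p(23)=1255, p(24)=1575, p(25)=1958, p(26)=2436, p(27)=3010, p(28)=3718, p(29)=4565, p(30)=5604, p(31)=6842, p(32)=8349, p(33)=10143, p(34)=12310, p(35)=14883, p(36)=17977, p(37)=21637, p(38)=26015, p(39)=31185, p(40)=37338, p(41)=44583, p(42)=53174, p(43)=63261, p(44)=75175, p(45)=89134, p(46)=105558, p(47)=124754, p(48)=147273, p(49)=173525, p(50)=204226, p(51)=239943, p(52)=281589, p(53)=329931, p(54)=386155, p(55)=451276, p(56)=526823, p(57)=614154, p(58)=715220, p(59)=831820, p(60)=966467, p(61)=1121505, p(62)=1300156, p(63)=1505499, p(64)=1741630, p(65)=2012558, p(66)=2323520, p(67)=2679689, p(68)=3087735, p(69)=3554345, p(70)=4087968, p(71)=4697205, p(72)=5392783, p(73)=6185689, p(74)=7089500, p(75)=8118264, p(76)=9289091, p(77)=10619863, p(78)=12132164, p(79)=13848650, p(80)=15796476, p(81)=18004327, p(82)=20506255, p(83)=23338469, p(84)=26543660, p(85)=30167357, p(86)=34262962, p(87)=38887673, p(88)=44108109, p(89)=49995925, p(90)=56634173, p(91)=64112359, p(92)=72533807, p(93)=82010177, p(94)=92669720, p(95)=104651419, p(96)=118114304, p(97)=133230930, p(98)=150198136, p(99)=169229875, p(100)=190569292, p(101)=214481126, p(102)=241265379, p(103)=271248950, p(104)=304801365, p(105)=342325709, p(106)=384276336, p(107)=431149389, p(108)=483502844, p(109)=541946240, p(110)=607163746, p(111)=679903203, p(112)=761002156, p(113)=851376628, p(114)=952050665, p(115)=1064144451, p(116)=1188908248, p(117)=1327710076, p(118)=1482074143, p(119)=1653668665, p(120)=1844349560, p(121)=2056148051, p(122)=2291320912, p(123)=2552338241, p(124)=2841940500, p(125)=3163127352, p(126)=3519222692, p(127)=3913864295, p(128)=4351078600, p(129)=4835271870, p(130)=5371315400, p(131)=5964539504, p(132)=6620830889, p(133)=7346629512, p(134)=8149040695, p(135)=9035836076, p(136)=10015581680, p(137)=11097645016, p(138)=12292341831, p(139)=13610949895, p(140)=15065878135, p(141)=16670689208, p(142)=18440293320, p(143)=20390982757, p(144)=22540654445, p(145)=24908858009, p(146)=27517052599, p(147)=30388671978, p(148)=33549419497, p(149)=37027355200, p(150)=40853235313, p(151)=45060624582, p(152)=49686288421, p(153)=54770336324, p(154)=60356673280, p(155)=66493182097, p(156)=73232243759, p(157)=80630964769, p(158)=88751778802, p(159)=97662728555, p(160)=107438159466, p(161)=118159068427, p(162)=129913904637, p(163)=142798995930, p(164)=156919475295, p(165)=172389800255, p(166)=189334822579, p(167)=207890420102, p(168)=228204732751, p(169)=250438925115, p(170)=274768617130, p(171)=301384802048, p(172)=330495499613, p(173)=362326859895, p(174)=397125074750, p(175)=435157697830, p(176)=476715857290, p(177)=522115831195, p(178)=571701605655, p(179)=625846753120, p(180)=684957390936, p(181)=749474411781, p(182)=819876908323, p(183)=896684817527, p(184)=980462880430, p(185)=1071823774337, p(186)=1171432692373, p(187)=1280011042268, p(188)=1398341745571, p(189)=1527273599625.
Final step: p(190) = p(189) + p(188) - p(185) - p(183) + p(178) + p(175) - p(168) - p(164) + p(155) + p(150) - p(139) - p(133) + p(120) + p(113) - p(98) - p(90) + p(73) + p(64) - p(45) - p(35) + p(14) + p(3)
= 1527273599625 + 1398341745571 - 1071823774337 - 896684817527 + 571701605655 + 435157697830 - 228204732751 - 156919475295 + 66493182097 + 40853235313 - 13610949895 - 7346629512 + 1844349560 + 851376628 - 150198136 - 56634173 + 6185689 + 1741630 - 89134 - 14883 + 135 + 3
= 1667727404093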